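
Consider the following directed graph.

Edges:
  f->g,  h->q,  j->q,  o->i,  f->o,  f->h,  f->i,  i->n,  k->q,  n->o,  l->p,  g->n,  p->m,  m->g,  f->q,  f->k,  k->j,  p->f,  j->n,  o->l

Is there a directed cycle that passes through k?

k is on a cycle iff k can reach itself via ≥1 edge.
k → j → n → o → l → p → f → k — yes.

Yes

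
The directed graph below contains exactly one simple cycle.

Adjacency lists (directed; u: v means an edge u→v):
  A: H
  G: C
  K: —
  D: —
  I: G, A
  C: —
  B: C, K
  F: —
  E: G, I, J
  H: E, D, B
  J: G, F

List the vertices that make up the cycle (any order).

DFS with gray/black marking from H:
H gray
  E gray
    G gray
      C gray
      C black
    G black
    I gray
      I→G: G black — skip
      A gray
        A→H: H is gray → back edge
Back edge closes the cycle H → E → I → A → H; its vertices are {A, E, H, I}.

A, E, H, I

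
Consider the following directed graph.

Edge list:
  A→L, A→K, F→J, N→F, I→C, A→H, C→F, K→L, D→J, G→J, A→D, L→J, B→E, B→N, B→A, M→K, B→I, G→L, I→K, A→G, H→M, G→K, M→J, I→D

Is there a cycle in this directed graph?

No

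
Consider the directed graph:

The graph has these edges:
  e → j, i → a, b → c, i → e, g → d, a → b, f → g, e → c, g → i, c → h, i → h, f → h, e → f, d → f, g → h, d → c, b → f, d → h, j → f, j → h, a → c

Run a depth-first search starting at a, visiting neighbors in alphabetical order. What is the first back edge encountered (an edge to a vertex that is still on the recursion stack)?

DFS from a (visiting neighbors in alphabetical order); mark gray on enter, black on exit:
a gray
  b gray
    c gray
      h gray
      h black
    c black
    f gray
      g gray
        d gray
          d→c: c black — skip
          d→f: f is gray → back edge
First back edge: d → f.

d→f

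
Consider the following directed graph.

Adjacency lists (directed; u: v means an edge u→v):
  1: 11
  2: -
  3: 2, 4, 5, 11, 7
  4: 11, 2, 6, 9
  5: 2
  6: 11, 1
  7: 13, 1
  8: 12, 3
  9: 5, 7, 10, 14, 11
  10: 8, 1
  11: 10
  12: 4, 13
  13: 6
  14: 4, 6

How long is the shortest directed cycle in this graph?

3

For each vertex v, BFS finds the shortest path from v back to v.
The shortest such closed walk is 9 → 14 → 4 → 9, length 3.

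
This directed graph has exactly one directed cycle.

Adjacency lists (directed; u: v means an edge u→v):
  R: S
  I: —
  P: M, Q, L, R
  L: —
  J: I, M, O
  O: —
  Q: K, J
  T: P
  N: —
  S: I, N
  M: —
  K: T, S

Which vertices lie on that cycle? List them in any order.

DFS with gray/black marking from P:
P gray
  M gray
  M black
  Q gray
    K gray
      T gray
        T→P: P is gray → back edge
Back edge closes the cycle P → Q → K → T → P; its vertices are {K, P, Q, T}.

K, P, Q, T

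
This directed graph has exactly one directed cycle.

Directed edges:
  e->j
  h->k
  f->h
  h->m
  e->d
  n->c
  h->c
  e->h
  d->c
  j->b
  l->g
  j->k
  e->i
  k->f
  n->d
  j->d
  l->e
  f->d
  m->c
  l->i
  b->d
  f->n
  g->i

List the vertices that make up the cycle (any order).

DFS with gray/black marking from h:
h gray
  m gray
    c gray
    c black
  m black
  h→c: c black — skip
  k gray
    f gray
      n gray
        d gray
          d→c: c black — skip
        d black
        n→c: c black — skip
      n black
      f→h: h is gray → back edge
Back edge closes the cycle h → k → f → h; its vertices are {f, h, k}.

f, h, k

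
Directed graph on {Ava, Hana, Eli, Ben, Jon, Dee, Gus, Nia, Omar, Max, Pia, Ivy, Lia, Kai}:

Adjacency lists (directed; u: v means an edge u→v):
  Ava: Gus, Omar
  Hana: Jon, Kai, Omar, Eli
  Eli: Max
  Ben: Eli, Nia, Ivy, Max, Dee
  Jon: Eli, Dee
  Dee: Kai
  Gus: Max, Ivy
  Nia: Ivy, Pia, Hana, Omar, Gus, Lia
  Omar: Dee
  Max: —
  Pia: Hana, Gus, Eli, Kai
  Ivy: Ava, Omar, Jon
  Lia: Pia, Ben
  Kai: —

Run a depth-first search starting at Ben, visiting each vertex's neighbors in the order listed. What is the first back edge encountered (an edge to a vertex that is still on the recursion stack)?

DFS from Ben (visiting each vertex's neighbors in the order listed); mark gray on enter, black on exit:
Ben gray
  Eli gray
    Max gray
    Max black
  Eli black
  Nia gray
    Ivy gray
      Ava gray
        Gus gray
          Gus→Max: Max black — skip
          Gus→Ivy: Ivy is gray → back edge
First back edge: Gus → Ivy.

Gus→Ivy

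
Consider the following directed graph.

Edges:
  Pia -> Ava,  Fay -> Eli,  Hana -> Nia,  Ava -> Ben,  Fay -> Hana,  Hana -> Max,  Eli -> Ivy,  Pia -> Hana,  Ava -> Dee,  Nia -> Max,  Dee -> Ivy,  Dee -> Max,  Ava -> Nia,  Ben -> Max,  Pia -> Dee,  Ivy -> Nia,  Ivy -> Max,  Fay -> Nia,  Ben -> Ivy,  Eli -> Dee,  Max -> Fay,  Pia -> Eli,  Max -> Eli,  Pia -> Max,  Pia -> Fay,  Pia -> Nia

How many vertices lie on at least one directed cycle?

A vertex is on a directed cycle iff it belongs to a strongly connected component of size ≥ 2 (or has a self-loop).
The vertices on cycles are {Dee, Eli, Fay, Ivy, Max, Nia, Hana} — 7 in total.

7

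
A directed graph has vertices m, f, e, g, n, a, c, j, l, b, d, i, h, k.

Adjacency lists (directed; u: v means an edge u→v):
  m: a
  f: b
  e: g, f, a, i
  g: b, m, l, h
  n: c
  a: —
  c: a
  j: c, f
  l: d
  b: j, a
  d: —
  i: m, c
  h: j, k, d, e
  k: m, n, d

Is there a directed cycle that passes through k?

k lies on a cycle iff there is a path from k back to itself.
Exploring from k, it never reaches itself; equivalently, its strongly connected component is a singleton.

No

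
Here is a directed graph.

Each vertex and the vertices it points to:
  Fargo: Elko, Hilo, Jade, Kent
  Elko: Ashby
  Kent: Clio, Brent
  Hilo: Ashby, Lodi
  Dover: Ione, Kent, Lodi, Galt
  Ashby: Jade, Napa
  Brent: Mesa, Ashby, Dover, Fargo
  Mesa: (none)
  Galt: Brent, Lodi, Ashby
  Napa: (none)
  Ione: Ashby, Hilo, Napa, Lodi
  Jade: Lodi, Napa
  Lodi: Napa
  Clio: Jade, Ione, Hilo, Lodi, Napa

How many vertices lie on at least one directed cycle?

A vertex is on a directed cycle iff it belongs to a strongly connected component of size ≥ 2 (or has a self-loop).
The vertices on cycles are {Galt, Kent, Brent, Dover, Fargo} — 5 in total.

5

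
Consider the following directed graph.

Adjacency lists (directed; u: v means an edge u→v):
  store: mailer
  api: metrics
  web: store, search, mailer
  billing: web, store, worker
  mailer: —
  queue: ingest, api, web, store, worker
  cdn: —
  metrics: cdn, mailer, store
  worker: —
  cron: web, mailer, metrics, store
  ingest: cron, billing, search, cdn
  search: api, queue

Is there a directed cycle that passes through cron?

Yes

cron is on a cycle iff cron can reach itself via ≥1 edge.
cron → web → search → queue → ingest → cron — yes.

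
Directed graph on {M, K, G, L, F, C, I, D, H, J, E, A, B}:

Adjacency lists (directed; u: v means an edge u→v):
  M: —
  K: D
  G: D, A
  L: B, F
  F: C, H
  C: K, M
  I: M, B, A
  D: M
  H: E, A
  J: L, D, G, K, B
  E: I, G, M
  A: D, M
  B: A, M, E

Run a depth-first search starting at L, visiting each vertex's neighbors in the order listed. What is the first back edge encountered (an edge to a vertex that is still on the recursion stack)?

DFS from L (visiting each vertex's neighbors in the order listed); mark gray on enter, black on exit:
L gray
  B gray
    A gray
      D gray
        M gray
        M black
      D black
      A→M: M black — skip
    A black
    B→M: M black — skip
    E gray
      I gray
        I→M: M black — skip
        I→B: B is gray → back edge
First back edge: I → B.

I→B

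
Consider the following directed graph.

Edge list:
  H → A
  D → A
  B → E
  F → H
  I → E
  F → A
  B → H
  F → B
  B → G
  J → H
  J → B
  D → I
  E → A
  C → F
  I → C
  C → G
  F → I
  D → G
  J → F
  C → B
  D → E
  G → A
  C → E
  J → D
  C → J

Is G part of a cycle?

G lies on a cycle iff there is a path from G back to itself.
Exploring from G, it never reaches itself; equivalently, its strongly connected component is a singleton.

No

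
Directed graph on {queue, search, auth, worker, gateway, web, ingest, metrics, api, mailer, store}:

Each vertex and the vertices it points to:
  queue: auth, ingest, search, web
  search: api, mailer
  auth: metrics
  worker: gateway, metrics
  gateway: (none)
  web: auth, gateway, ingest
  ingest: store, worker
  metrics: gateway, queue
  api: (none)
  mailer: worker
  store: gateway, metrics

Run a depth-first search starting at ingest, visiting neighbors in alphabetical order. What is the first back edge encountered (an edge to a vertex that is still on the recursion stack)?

DFS from ingest (visiting neighbors in alphabetical order); mark gray on enter, black on exit:
ingest gray
  store gray
    gateway gray
    gateway black
    metrics gray
      metrics→gateway: gateway black — skip
      queue gray
        auth gray
          auth→metrics: metrics is gray → back edge
First back edge: auth → metrics.

auth→metrics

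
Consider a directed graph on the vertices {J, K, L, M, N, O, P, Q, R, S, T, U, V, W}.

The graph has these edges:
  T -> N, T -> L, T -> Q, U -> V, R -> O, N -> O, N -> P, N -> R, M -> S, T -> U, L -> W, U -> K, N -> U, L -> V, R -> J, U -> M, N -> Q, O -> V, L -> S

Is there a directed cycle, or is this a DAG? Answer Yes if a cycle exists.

No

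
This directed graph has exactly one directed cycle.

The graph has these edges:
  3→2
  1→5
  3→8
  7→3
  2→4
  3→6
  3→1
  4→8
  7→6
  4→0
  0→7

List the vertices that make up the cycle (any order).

0, 2, 3, 4, 7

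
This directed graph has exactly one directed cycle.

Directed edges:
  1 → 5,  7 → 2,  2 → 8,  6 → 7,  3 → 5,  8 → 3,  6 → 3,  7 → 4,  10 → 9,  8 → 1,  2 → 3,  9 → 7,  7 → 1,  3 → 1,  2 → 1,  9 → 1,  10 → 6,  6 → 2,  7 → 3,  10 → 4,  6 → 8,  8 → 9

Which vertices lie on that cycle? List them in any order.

DFS with gray/black marking from 7:
7 gray
  1 gray
    5 gray
    5 black
  1 black
  3 gray
    3→1: 1 black — skip
    3→5: 5 black — skip
  3 black
  2 gray
    2→1: 1 black — skip
    8 gray
      9 gray
        9→1: 1 black — skip
        9→7: 7 is gray → back edge
Back edge closes the cycle 7 → 2 → 8 → 9 → 7; its vertices are {2, 7, 8, 9}.

2, 7, 8, 9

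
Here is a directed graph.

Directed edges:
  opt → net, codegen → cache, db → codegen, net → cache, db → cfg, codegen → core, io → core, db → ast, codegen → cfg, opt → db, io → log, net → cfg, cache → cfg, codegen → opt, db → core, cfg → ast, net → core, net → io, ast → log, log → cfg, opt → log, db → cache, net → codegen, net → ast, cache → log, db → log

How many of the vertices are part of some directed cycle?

7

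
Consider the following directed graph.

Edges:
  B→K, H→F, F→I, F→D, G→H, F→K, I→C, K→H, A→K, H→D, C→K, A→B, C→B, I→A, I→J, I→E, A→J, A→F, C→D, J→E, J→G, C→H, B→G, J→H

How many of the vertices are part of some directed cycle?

A vertex is on a directed cycle iff it belongs to a strongly connected component of size ≥ 2 (or has a self-loop).
The vertices on cycles are {A, B, C, F, G, H, I, J, K} — 9 in total.

9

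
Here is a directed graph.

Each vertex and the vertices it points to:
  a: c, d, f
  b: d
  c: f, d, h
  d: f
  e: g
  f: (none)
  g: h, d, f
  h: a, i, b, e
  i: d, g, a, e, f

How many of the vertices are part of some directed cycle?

6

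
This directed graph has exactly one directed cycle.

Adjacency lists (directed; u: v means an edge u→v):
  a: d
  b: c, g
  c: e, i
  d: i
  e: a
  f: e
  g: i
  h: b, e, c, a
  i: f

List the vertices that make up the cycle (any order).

a, d, e, f, i

DFS with gray/black marking from a:
a gray
  d gray
    i gray
      f gray
        e gray
          e→a: a is gray → back edge
Back edge closes the cycle a → d → i → f → e → a; its vertices are {a, d, e, f, i}.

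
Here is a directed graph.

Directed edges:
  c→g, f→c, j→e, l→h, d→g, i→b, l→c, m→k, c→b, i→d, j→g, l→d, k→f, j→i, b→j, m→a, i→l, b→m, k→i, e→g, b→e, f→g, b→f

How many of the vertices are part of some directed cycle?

A vertex is on a directed cycle iff it belongs to a strongly connected component of size ≥ 2 (or has a self-loop).
The vertices on cycles are {b, c, f, i, j, k, l, m} — 8 in total.

8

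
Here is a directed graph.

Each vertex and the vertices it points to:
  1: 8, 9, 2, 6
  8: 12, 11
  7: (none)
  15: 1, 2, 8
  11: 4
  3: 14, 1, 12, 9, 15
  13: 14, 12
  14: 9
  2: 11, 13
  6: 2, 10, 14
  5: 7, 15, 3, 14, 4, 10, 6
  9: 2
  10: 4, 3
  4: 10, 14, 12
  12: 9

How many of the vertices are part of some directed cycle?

A vertex is on a directed cycle iff it belongs to a strongly connected component of size ≥ 2 (or has a self-loop).
The vertices on cycles are {1, 2, 3, 4, 6, 8, 9, 10, 11, 12, 13, 14, 15} — 13 in total.

13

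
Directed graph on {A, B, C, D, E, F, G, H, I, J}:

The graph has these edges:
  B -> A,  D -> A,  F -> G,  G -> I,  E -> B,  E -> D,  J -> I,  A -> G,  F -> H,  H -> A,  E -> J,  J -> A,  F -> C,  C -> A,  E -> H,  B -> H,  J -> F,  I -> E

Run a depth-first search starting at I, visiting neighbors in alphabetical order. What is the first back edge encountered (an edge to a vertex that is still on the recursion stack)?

DFS from I (visiting neighbors in alphabetical order); mark gray on enter, black on exit:
I gray
  E gray
    B gray
      A gray
        G gray
          G→I: I is gray → back edge
First back edge: G → I.

G→I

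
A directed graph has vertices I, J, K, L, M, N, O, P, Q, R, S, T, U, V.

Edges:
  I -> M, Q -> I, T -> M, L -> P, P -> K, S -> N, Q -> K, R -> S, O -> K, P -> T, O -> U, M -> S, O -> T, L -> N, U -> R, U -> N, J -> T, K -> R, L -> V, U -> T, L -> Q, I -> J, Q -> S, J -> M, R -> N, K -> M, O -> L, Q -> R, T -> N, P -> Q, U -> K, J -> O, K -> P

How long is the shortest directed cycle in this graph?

2

For each vertex v, BFS finds the shortest path from v back to v.
The shortest such closed walk is P → K → P, length 2.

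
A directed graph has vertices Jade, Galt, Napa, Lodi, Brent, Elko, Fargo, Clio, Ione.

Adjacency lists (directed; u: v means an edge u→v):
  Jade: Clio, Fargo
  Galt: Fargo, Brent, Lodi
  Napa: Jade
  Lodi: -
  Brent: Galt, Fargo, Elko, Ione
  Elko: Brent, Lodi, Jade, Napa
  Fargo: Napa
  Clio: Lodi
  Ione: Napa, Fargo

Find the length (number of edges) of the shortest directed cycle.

2

For each vertex v, BFS finds the shortest path from v back to v.
The shortest such closed walk is Brent → Elko → Brent, length 2.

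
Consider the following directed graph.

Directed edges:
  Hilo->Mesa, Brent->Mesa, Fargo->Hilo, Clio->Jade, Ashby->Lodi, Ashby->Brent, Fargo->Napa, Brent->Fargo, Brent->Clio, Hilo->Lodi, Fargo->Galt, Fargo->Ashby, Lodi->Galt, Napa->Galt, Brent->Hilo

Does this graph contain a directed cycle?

Yes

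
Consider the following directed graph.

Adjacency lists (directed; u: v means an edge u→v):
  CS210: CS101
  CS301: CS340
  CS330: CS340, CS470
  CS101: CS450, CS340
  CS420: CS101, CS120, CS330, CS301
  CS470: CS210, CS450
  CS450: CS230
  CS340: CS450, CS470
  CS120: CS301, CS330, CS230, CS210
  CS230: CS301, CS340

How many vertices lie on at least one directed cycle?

7

A vertex is on a directed cycle iff it belongs to a strongly connected component of size ≥ 2 (or has a self-loop).
The vertices on cycles are {CS101, CS210, CS230, CS301, CS340, CS450, CS470} — 7 in total.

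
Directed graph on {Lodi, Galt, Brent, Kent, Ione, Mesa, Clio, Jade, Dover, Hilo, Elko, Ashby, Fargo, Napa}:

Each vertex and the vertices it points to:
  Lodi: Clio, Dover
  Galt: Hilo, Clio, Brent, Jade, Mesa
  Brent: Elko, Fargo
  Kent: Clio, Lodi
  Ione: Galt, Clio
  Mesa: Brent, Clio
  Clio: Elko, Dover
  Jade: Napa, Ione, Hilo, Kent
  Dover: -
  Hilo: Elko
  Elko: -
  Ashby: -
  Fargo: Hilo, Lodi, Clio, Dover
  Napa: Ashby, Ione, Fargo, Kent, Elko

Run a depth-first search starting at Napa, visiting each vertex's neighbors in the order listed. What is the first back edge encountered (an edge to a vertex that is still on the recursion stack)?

Jade->Napa

DFS from Napa (visiting each vertex's neighbors in the order listed); mark gray on enter, black on exit:
Napa gray
  Ashby gray
  Ashby black
  Ione gray
    Galt gray
      Hilo gray
        Elko gray
        Elko black
      Hilo black
      Clio gray
        Clio→Elko: Elko black — skip
        Dover gray
        Dover black
      Clio black
      Brent gray
        Brent→Elko: Elko black — skip
        Fargo gray
          Fargo→Hilo: Hilo black — skip
          Lodi gray
            Lodi→Clio: Clio black — skip
            Lodi→Dover: Dover black — skip
          Lodi black
          Fargo→Clio: Clio black — skip
          Fargo→Dover: Dover black — skip
        Fargo black
      Brent black
      Jade gray
        Jade→Napa: Napa is gray → back edge
First back edge: Jade → Napa.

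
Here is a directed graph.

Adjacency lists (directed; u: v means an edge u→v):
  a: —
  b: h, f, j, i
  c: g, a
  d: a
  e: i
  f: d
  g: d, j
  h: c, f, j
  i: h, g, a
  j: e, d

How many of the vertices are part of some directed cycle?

A vertex is on a directed cycle iff it belongs to a strongly connected component of size ≥ 2 (or has a self-loop).
The vertices on cycles are {c, e, g, h, i, j} — 6 in total.

6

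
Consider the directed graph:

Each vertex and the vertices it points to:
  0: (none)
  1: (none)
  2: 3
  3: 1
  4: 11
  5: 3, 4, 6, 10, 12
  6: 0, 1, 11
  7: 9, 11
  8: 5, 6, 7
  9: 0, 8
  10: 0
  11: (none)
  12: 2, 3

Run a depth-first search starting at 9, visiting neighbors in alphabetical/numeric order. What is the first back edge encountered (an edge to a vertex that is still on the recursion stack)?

7→9

DFS from 9 (visiting neighbors in alphabetical/numeric order); mark gray on enter, black on exit:
9 gray
  0 gray
  0 black
  8 gray
    5 gray
      3 gray
        1 gray
        1 black
      3 black
      4 gray
        11 gray
        11 black
      4 black
      6 gray
        6→0: 0 black — skip
        6→1: 1 black — skip
        6→11: 11 black — skip
      6 black
      10 gray
        10→0: 0 black — skip
      10 black
      12 gray
        2 gray
          2→3: 3 black — skip
        2 black
        12→3: 3 black — skip
      12 black
    5 black
    8→6: 6 black — skip
    7 gray
      7→9: 9 is gray → back edge
First back edge: 7 → 9.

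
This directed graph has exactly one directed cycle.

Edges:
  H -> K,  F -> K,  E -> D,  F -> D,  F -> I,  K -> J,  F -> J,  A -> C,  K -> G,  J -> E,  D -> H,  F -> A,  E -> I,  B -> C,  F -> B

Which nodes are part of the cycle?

DFS with gray/black marking from J:
J gray
  E gray
    D gray
      H gray
        K gray
          K→J: J is gray → back edge
Back edge closes the cycle J → E → D → H → K → J; its vertices are {D, E, H, J, K}.

D, E, H, J, K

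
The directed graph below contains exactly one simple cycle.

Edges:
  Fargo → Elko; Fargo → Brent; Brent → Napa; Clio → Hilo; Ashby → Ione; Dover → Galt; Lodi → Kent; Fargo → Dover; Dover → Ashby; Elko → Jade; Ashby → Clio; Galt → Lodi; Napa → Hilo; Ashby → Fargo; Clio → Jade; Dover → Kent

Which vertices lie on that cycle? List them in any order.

DFS with gray/black marking from Fargo:
Fargo gray
  Brent gray
    Napa gray
      Hilo gray
      Hilo black
    Napa black
  Brent black
  Elko gray
    Jade gray
    Jade black
  Elko black
  Dover gray
    Galt gray
      Lodi gray
        Kent gray
        Kent black
      Lodi black
    Galt black
    Dover→Kent: Kent black — skip
    Ashby gray
      Clio gray
        Clio→Jade: Jade black — skip
        Clio→Hilo: Hilo black — skip
      Clio black
      Ione gray
      Ione black
      Ashby→Fargo: Fargo is gray → back edge
Back edge closes the cycle Fargo → Dover → Ashby → Fargo; its vertices are {Ashby, Dover, Fargo}.

Ashby, Dover, Fargo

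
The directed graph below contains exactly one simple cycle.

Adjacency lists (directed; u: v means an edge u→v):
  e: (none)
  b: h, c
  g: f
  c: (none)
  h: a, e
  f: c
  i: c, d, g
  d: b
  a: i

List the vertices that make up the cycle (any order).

DFS with gray/black marking from a:
a gray
  i gray
    c gray
    c black
    d gray
      b gray
        h gray
          h→a: a is gray → back edge
Back edge closes the cycle a → i → d → b → h → a; its vertices are {a, b, d, h, i}.

a, b, d, h, i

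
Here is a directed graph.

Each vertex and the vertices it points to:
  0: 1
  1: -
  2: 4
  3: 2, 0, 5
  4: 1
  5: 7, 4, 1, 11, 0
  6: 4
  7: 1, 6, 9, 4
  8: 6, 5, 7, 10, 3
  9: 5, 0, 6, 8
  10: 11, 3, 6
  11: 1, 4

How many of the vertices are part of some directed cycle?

6

A vertex is on a directed cycle iff it belongs to a strongly connected component of size ≥ 2 (or has a self-loop).
The vertices on cycles are {3, 5, 7, 8, 9, 10} — 6 in total.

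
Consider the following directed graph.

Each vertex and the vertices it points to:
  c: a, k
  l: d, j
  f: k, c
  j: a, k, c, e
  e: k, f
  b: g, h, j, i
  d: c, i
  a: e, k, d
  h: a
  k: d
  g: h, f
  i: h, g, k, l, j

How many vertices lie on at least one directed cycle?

11

A vertex is on a directed cycle iff it belongs to a strongly connected component of size ≥ 2 (or has a self-loop).
The vertices on cycles are {a, c, d, e, f, g, h, i, j, k, l} — 11 in total.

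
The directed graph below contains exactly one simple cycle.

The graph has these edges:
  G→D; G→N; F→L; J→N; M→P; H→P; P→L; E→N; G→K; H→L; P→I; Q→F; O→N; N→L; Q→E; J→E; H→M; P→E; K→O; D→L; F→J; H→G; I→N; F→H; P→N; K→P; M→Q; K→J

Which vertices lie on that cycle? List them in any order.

DFS with gray/black marking from F:
F gray
  L gray
  L black
  H gray
    M gray
      Q gray
        Q→F: F is gray → back edge
Back edge closes the cycle F → H → M → Q → F; its vertices are {F, H, M, Q}.

F, H, M, Q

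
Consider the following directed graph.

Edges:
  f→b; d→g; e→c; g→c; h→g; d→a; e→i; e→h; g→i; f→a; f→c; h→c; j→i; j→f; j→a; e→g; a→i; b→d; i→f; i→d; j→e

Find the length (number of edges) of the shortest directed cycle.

For each vertex v, BFS finds the shortest path from v back to v.
The shortest such closed walk is f → a → i → f, length 3.

3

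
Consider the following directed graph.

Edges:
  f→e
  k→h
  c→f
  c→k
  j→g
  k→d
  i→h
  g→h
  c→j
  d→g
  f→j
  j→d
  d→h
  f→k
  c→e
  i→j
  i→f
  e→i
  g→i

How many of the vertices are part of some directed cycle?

A vertex is on a directed cycle iff it belongs to a strongly connected component of size ≥ 2 (or has a self-loop).
The vertices on cycles are {d, e, f, g, i, j, k} — 7 in total.

7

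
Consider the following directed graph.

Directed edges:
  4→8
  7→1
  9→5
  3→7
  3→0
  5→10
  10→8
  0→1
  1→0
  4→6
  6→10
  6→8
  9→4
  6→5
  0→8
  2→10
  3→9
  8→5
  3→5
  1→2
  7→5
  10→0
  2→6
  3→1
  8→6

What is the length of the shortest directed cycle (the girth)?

For each vertex v, BFS finds the shortest path from v back to v.
The shortest such closed walk is 0 → 1 → 0, length 2.

2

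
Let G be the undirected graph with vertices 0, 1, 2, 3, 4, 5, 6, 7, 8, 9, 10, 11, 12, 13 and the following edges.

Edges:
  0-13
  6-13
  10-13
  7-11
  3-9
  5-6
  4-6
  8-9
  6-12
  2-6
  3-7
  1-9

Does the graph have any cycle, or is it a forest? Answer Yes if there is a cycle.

No

DFS, tracking each vertex's parent; an edge to a visited non-parent vertex closes a cycle.
Start from 13:
visit 13 (parent –)
  visit 6 (parent 13)
    visit 2 (parent 6)
      2–6: parent, skip
    visit 12 (parent 6)
      12–6: parent, skip
    visit 4 (parent 6)
      4–6: parent, skip
    6–13: parent, skip
    visit 5 (parent 6)
      5–6: parent, skip
  visit 10 (parent 13)
    10–13: parent, skip
  visit 0 (parent 13)
    0–13: parent, skip
visit 1 (parent –)
  visit 9 (parent 1)
    visit 8 (parent 9)
      8–9: parent, skip
    9–1: parent, skip
    visit 3 (parent 9)
      3–9: parent, skip
      visit 7 (parent 3)
        7–3: parent, skip
        visit 11 (parent 7)
          11–7: parent, skip
No non-parent visited neighbor found — the graph is a forest.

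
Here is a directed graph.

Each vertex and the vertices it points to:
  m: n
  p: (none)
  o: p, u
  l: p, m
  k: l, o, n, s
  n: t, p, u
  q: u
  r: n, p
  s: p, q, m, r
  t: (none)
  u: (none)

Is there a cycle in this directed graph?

DFS with white/gray/black marking, starting from u:
u gray
u black
m gray
  n gray
    t gray
    t black
    p gray
    p black
    n→u: u black — skip
  n black
m black
o gray
  o→p: p black — skip
  o→u: u black — skip
o black
l gray
  l→p: p black — skip
  l→m: m black — skip
l black
k gray
  k→l: l black — skip
  k→o: o black — skip
  k→n: n black — skip
  s gray
    s→p: p black — skip
    q gray
      q→u: u black — skip
    q black
    s→m: m black — skip
    r gray
      r→n: n black — skip
      r→p: p black — skip
    r black
  s black
k black
Every edge goes to a white or black vertex — no back edge, so the graph is acyclic.

No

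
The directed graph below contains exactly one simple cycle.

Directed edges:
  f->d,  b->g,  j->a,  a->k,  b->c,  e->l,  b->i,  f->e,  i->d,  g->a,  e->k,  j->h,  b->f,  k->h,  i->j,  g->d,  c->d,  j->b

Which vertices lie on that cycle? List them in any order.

DFS with gray/black marking from b:
b gray
  i gray
    j gray
      j→b: b is gray → back edge
Back edge closes the cycle b → i → j → b; its vertices are {b, i, j}.

b, i, j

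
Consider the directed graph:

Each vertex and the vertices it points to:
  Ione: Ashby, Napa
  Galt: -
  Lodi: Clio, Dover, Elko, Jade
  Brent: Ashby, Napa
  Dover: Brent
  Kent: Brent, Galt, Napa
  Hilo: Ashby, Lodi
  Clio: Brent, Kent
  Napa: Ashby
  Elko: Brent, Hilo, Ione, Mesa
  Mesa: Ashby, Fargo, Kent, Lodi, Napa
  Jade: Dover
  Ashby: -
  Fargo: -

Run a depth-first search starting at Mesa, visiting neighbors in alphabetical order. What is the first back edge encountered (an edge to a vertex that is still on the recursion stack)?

DFS from Mesa (visiting neighbors in alphabetical order); mark gray on enter, black on exit:
Mesa gray
  Ashby gray
  Ashby black
  Fargo gray
  Fargo black
  Kent gray
    Brent gray
      Brent→Ashby: Ashby black — skip
      Napa gray
        Napa→Ashby: Ashby black — skip
      Napa black
    Brent black
    Galt gray
    Galt black
    Kent→Napa: Napa black — skip
  Kent black
  Lodi gray
    Clio gray
      Clio→Brent: Brent black — skip
      Clio→Kent: Kent black — skip
    Clio black
    Dover gray
      Dover→Brent: Brent black — skip
    Dover black
    Elko gray
      Elko→Brent: Brent black — skip
      Hilo gray
        Hilo→Ashby: Ashby black — skip
        Hilo→Lodi: Lodi is gray → back edge
First back edge: Hilo → Lodi.

Hilo→Lodi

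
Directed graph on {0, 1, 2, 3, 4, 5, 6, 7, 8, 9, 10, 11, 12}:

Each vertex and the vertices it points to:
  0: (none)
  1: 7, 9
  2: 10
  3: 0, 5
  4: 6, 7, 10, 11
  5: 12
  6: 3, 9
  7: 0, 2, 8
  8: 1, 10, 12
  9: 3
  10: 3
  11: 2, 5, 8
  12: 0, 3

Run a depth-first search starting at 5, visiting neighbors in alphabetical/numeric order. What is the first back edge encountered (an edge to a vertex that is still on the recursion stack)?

3→5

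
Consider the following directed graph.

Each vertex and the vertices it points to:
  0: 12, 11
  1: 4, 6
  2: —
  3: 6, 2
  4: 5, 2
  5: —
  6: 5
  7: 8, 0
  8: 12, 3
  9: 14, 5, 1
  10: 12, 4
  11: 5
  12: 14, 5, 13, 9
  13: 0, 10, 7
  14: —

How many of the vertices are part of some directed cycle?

6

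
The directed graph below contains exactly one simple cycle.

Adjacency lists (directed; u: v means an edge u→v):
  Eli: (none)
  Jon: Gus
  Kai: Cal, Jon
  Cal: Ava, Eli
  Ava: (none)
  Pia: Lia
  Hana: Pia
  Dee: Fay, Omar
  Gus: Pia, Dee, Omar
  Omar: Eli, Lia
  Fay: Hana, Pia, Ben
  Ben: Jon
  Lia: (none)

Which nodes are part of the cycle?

Ben, Dee, Fay, Gus, Jon

DFS with gray/black marking from Jon:
Jon gray
  Gus gray
    Pia gray
      Lia gray
      Lia black
    Pia black
    Dee gray
      Fay gray
        Hana gray
          Hana→Pia: Pia black — skip
        Hana black
        Fay→Pia: Pia black — skip
        Ben gray
          Ben→Jon: Jon is gray → back edge
Back edge closes the cycle Jon → Gus → Dee → Fay → Ben → Jon; its vertices are {Ben, Dee, Fay, Gus, Jon}.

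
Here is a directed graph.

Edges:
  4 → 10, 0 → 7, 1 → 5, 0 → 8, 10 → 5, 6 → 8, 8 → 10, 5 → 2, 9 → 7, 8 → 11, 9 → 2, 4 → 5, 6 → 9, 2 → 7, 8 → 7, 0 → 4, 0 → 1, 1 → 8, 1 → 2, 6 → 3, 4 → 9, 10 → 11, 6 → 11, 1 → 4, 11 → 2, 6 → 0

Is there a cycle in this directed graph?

DFS with white/gray/black marking, starting from 9:
9 gray
  7 gray
  7 black
  2 gray
    2→7: 7 black — skip
  2 black
9 black
0 gray
  8 gray
    10 gray
      5 gray
        5→2: 2 black — skip
      5 black
      11 gray
        11→2: 2 black — skip
      11 black
    10 black
    8→11: 11 black — skip
    8→7: 7 black — skip
  8 black
  1 gray
    4 gray
      4→9: 9 black — skip
      4→5: 5 black — skip
      4→10: 10 black — skip
    4 black
    1→5: 5 black — skip
    1→2: 2 black — skip
    1→8: 8 black — skip
  1 black
  0→4: 4 black — skip
  0→7: 7 black — skip
0 black
3 gray
3 black
6 gray
  6→3: 3 black — skip
  6→0: 0 black — skip
  6→11: 11 black — skip
  6→8: 8 black — skip
  6→9: 9 black — skip
6 black
Every edge goes to a white or black vertex — no back edge, so the graph is acyclic.

No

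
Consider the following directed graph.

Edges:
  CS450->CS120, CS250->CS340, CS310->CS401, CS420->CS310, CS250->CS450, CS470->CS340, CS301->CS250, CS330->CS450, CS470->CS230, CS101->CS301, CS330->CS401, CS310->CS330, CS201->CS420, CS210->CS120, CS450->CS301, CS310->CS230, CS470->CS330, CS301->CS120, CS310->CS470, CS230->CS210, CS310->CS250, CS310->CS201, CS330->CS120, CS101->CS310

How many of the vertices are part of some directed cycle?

6

A vertex is on a directed cycle iff it belongs to a strongly connected component of size ≥ 2 (or has a self-loop).
The vertices on cycles are {CS201, CS250, CS301, CS310, CS420, CS450} — 6 in total.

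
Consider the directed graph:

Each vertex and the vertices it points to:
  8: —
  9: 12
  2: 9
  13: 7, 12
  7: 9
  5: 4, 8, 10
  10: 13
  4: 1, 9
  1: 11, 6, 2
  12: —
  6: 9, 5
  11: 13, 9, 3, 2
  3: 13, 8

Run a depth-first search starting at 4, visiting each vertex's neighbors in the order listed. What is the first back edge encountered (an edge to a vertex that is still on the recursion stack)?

5→4

DFS from 4 (visiting each vertex's neighbors in the order listed); mark gray on enter, black on exit:
4 gray
  1 gray
    11 gray
      13 gray
        7 gray
          9 gray
            12 gray
            12 black
          9 black
        7 black
        13→12: 12 black — skip
      13 black
      11→9: 9 black — skip
      3 gray
        3→13: 13 black — skip
        8 gray
        8 black
      3 black
      2 gray
        2→9: 9 black — skip
      2 black
    11 black
    6 gray
      6→9: 9 black — skip
      5 gray
        5→4: 4 is gray → back edge
First back edge: 5 → 4.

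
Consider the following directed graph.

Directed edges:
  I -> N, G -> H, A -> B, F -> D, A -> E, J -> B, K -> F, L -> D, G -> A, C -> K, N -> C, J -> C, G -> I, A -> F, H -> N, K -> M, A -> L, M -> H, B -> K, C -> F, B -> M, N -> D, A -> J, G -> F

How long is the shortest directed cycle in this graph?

5

For each vertex v, BFS finds the shortest path from v back to v.
The shortest such closed walk is N → C → K → M → H → N, length 5.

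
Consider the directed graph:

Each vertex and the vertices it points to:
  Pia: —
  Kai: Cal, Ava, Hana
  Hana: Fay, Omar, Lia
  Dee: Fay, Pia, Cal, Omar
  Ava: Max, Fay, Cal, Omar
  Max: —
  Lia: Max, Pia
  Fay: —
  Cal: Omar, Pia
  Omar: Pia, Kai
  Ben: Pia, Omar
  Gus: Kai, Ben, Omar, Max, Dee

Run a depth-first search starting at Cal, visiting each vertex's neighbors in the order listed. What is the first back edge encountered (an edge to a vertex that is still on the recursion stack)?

Kai→Cal

DFS from Cal (visiting each vertex's neighbors in the order listed); mark gray on enter, black on exit:
Cal gray
  Omar gray
    Pia gray
    Pia black
    Kai gray
      Kai→Cal: Cal is gray → back edge
First back edge: Kai → Cal.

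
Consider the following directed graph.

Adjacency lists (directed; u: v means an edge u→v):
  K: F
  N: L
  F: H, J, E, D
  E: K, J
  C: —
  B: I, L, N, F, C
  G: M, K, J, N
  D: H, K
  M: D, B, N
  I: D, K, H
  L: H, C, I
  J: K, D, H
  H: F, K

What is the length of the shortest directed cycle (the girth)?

2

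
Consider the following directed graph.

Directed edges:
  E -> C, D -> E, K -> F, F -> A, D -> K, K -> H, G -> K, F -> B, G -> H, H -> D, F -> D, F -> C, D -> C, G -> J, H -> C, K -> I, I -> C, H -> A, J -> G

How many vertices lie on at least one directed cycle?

6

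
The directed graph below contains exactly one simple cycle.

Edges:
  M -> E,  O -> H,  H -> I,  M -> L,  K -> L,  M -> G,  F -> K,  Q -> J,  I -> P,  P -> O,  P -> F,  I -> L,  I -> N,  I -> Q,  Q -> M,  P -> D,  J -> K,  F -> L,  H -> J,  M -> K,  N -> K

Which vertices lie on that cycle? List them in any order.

H, I, O, P

DFS with gray/black marking from H:
H gray
  J gray
    K gray
      L gray
      L black
    K black
  J black
  I gray
    Q gray
      M gray
        M→L: L black — skip
        M→K: K black — skip
        E gray
        E black
        G gray
        G black
      M black
      Q→J: J black — skip
    Q black
    N gray
      N→K: K black — skip
    N black
    P gray
      D gray
      D black
      F gray
        F→K: K black — skip
        F→L: L black — skip
      F black
      O gray
        O→H: H is gray → back edge
Back edge closes the cycle H → I → P → O → H; its vertices are {H, I, O, P}.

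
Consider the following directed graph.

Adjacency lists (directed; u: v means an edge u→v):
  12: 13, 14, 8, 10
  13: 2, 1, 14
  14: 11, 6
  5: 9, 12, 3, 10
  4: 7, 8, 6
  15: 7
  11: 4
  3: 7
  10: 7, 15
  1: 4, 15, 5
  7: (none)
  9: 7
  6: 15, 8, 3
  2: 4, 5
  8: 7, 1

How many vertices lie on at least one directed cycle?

10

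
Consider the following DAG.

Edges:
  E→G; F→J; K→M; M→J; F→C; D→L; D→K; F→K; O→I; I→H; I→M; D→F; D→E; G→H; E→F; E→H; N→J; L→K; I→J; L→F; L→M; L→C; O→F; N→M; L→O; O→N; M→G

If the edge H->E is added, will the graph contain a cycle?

Adding H→E creates a cycle iff E can already reach H.
Path from E: E → H.
So E → … → H → E is a cycle.

Yes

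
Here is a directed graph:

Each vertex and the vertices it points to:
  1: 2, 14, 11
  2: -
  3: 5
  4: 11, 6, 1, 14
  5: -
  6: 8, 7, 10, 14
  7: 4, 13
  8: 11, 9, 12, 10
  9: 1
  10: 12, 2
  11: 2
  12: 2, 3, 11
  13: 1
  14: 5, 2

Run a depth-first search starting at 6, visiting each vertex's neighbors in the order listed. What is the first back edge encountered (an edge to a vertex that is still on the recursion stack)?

DFS from 6 (visiting each vertex's neighbors in the order listed); mark gray on enter, black on exit:
6 gray
  8 gray
    11 gray
      2 gray
      2 black
    11 black
    9 gray
      1 gray
        1→2: 2 black — skip
        14 gray
          5 gray
          5 black
          14→2: 2 black — skip
        14 black
        1→11: 11 black — skip
      1 black
    9 black
    12 gray
      12→2: 2 black — skip
      3 gray
        3→5: 5 black — skip
      3 black
      12→11: 11 black — skip
    12 black
    10 gray
      10→12: 12 black — skip
      10→2: 2 black — skip
    10 black
  8 black
  7 gray
    4 gray
      4→11: 11 black — skip
      4→6: 6 is gray → back edge
First back edge: 4 → 6.

4->6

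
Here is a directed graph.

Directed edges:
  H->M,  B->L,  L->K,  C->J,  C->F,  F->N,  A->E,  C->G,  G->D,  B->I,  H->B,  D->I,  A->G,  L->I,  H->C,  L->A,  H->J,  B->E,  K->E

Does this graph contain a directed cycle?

DFS with white/gray/black marking, starting from A:
A gray
  E gray
  E black
  G gray
    D gray
      I gray
      I black
    D black
  G black
A black
B gray
  L gray
    L→I: I black — skip
    K gray
      K→E: E black — skip
    K black
    L→A: A black — skip
  L black
  B→E: E black — skip
  B→I: I black — skip
B black
C gray
  F gray
    N gray
    N black
  F black
  C→G: G black — skip
  J gray
  J black
C black
H gray
  H→J: J black — skip
  H→B: B black — skip
  H→C: C black — skip
  M gray
  M black
H black
Every edge goes to a white or black vertex — no back edge, so the graph is acyclic.

No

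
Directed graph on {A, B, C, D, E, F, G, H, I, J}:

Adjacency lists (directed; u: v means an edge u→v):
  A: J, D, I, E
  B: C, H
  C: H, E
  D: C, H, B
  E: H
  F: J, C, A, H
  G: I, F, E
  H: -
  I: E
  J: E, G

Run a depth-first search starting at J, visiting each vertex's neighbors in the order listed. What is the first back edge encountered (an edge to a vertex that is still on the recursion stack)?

F→J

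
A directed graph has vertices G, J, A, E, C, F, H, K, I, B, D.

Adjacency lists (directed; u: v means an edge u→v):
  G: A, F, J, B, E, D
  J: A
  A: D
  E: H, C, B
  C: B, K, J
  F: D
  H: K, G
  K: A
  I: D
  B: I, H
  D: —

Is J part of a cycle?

J lies on a cycle iff there is a path from J back to itself.
Exploring from J, it never reaches itself; equivalently, its strongly connected component is a singleton.

No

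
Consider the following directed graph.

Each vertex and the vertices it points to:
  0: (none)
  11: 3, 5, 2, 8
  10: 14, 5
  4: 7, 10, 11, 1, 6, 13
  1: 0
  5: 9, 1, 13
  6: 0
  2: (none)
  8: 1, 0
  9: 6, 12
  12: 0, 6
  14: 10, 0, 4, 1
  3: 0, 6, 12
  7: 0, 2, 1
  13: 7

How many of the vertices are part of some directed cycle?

A vertex is on a directed cycle iff it belongs to a strongly connected component of size ≥ 2 (or has a self-loop).
The vertices on cycles are {4, 10, 14} — 3 in total.

3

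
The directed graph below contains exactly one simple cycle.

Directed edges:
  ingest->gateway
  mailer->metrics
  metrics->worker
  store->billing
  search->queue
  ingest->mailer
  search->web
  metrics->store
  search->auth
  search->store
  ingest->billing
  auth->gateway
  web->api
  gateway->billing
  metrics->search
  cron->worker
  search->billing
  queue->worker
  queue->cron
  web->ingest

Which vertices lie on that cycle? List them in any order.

web, ingest, mailer, search, metrics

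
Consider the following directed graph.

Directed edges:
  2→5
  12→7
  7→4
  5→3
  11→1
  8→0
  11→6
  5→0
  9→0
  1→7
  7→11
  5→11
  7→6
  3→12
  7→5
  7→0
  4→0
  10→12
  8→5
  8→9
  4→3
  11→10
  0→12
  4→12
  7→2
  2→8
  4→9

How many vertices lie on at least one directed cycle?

12

A vertex is on a directed cycle iff it belongs to a strongly connected component of size ≥ 2 (or has a self-loop).
The vertices on cycles are {0, 1, 2, 3, 4, 5, 7, 8, 9, 10, 11, 12} — 12 in total.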